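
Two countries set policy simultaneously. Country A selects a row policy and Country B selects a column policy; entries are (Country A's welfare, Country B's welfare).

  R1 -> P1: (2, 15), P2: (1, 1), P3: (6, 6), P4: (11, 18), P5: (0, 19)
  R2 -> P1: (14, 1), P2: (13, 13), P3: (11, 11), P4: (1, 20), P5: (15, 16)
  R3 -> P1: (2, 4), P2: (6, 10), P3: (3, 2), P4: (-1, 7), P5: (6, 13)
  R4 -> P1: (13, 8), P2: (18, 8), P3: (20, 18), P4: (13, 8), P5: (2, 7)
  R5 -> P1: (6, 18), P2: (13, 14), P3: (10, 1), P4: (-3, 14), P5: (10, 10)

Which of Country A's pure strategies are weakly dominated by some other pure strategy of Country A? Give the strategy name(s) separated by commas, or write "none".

R4 weakly dominates R1 — P1: 13>2, P2: 18>1, P3: 20>6, P4: 13>11, P5: 2>0.
Nothing dominates R2: R1 at P1 (14>2); R3 at P1 (14>2); R4 at P1 (14>13); R5 at P1 (14>6).
R2 weakly dominates R3 — P1: 14>2, P2: 13>6, P3: 11>3, P4: 1>-1, P5: 15>6.
R4 is not dominated — it holds its own against R1 at P1 (13>2); R2 at P2 (18>13); R3 at P1 (13>2); R5 at P1 (13>6).
R5 is weakly dominated by R2 (P1: 14>6, P2: 13=13, P3: 11>10, P4: 1>-3, P5: 15>10).

R1, R3, R5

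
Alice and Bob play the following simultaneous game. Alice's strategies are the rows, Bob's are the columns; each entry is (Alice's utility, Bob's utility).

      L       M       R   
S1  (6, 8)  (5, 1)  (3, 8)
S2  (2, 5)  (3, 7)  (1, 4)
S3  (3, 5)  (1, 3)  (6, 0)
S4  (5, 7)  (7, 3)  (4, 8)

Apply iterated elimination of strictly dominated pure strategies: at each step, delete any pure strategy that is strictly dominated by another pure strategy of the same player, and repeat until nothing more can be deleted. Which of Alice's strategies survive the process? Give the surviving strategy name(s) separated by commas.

S1, S3, S4

For Alice, S1 strictly dominates S2 on the remaining columns (L: 6>2, M: 5>3, R: 3>1); eliminate S2.
Column M is eliminated: L beats it against every remaining row (S1: 8>1, S3: 5>3, S4: 7>3).
Among the remaining strategies, none is strictly dominated by another pure strategy of the same player, so the elimination stops.
Surviving strategies — Alice: {S1, S3, S4}; Bob: {L, R}.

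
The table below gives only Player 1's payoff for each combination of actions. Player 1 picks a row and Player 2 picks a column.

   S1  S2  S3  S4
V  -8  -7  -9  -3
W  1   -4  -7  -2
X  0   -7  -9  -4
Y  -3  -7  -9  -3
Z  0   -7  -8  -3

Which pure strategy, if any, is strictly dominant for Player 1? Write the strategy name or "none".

W

W vs V: S1: 1>-8, S2: -4>-7, S3: -7>-9, S4: -2>-3.
W vs X: S1: 1>0, S2: -4>-7, S3: -7>-9, S4: -2>-4.
W vs Y: S1: 1>-3, S2: -4>-7, S3: -7>-9, S4: -2>-3.
W vs Z: S1: 1>0, S2: -4>-7, S3: -7>-8, S4: -2>-3.
W strictly beats every other strategy against every opponent action, so it is strictly dominant.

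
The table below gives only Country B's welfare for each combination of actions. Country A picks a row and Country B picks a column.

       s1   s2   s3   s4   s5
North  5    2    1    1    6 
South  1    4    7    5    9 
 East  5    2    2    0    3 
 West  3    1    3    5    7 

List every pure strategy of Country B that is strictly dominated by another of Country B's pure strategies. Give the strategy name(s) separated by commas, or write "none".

s2, s3, s4

s1: no other strategy beats it everywhere (s2 at North (5>2); s3 at North (5>1); s4 at North (5>1); s5 at East (5>3)).
s2: dominated, since s5 does at least as well everywhere (North: 6>2, South: 9>4, East: 3>2, West: 7>1).
s3 is strictly dominated by s5 (North: 6>1, South: 9>7, East: 3>2, West: 7>3).
s4 is strictly dominated by s5 (North: 6>1, South: 9>5, East: 3>0, West: 7>5).
Nothing dominates s5: s1 at North (6>5); s2 at North (6>2); s3 at North (6>1); s4 at North (6>1).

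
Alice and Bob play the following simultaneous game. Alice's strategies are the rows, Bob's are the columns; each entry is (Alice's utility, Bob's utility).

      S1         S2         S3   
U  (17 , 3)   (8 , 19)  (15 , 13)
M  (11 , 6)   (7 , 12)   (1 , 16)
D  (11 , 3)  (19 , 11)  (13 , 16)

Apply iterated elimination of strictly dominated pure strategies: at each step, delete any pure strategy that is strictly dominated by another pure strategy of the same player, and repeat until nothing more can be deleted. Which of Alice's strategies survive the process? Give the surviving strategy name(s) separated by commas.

U, D

For Alice, U strictly dominates M on the remaining columns (S1: 17>11, S2: 8>7, S3: 15>1); eliminate M.
Column S1 is eliminated: S2 beats it against every remaining row (U: 19>3, D: 11>3).
Among the remaining strategies, none is strictly dominated by another pure strategy of the same player, so the elimination stops.
Surviving strategies — Alice: {U, D}; Bob: {S2, S3}.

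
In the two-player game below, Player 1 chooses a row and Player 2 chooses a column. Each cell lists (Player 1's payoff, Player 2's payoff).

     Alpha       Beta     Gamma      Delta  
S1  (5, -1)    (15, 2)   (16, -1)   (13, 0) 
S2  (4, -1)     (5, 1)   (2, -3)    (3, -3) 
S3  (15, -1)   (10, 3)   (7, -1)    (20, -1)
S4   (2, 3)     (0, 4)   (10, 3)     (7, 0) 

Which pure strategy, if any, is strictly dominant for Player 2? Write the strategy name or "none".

Beta vs Alpha: S1: 2>-1, S2: 1>-1, S3: 3>-1, S4: 4>3.
Beta vs Gamma: S1: 2>-1, S2: 1>-3, S3: 3>-1, S4: 4>3.
Beta vs Delta: S1: 2>0, S2: 1>-3, S3: 3>-1, S4: 4>0.
Beta strictly beats every other strategy against every opponent action, so it is strictly dominant.

Beta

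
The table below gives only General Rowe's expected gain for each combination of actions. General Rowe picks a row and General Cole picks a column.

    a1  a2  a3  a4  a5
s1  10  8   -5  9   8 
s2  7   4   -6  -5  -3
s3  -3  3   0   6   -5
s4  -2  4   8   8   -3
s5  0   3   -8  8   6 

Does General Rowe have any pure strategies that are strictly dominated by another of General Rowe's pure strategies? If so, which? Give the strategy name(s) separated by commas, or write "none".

s2, s3, s5

s1: no other strategy beats it everywhere (s2 at a1 (10>7); s3 at a1 (10>-3); s4 at a1 (10>-2); s5 at a1 (10>0)).
s2: dominated, since s1 does at least as well everywhere (a1: 10>7, a2: 8>4, a3: -5>-6, a4: 9>-5, a5: 8>-3).
s3: dominated, since s4 does at least as well everywhere (a1: -2>-3, a2: 4>3, a3: 8>0, a4: 8>6, a5: -3>-5).
s4: no other strategy beats it everywhere (s1 at a3 (8>-5); s2 at a2 (4=4); s3 at a1 (-2>-3); s5 at a2 (4>3)).
s5 is strictly dominated by s1 (a1: 10>0, a2: 8>3, a3: -5>-8, a4: 9>8, a5: 8>6).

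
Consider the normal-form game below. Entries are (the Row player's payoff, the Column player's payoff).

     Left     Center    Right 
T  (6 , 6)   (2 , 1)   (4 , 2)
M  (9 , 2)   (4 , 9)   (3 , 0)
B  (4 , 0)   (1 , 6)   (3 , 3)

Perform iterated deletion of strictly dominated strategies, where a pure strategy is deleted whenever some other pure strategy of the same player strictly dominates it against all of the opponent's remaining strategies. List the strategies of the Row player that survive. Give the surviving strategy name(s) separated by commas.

M

For the Row player, T strictly dominates B on the remaining columns (Left: 6>4, Center: 2>1, Right: 4>3); eliminate B.
The Column player's strategy Right is strictly dominated by Left (T: 6>2, M: 2>0) and is removed.
The Row player's strategy T is strictly dominated by M (Left: 9>6, Center: 4>2) and is removed.
The Column player's strategy Left is strictly dominated by Center (M: 9>2) and is removed.
Among the remaining strategies, none is strictly dominated by another pure strategy of the same player, so the elimination stops.
Surviving strategies — the Row player: {M}; the Column player: {Center}.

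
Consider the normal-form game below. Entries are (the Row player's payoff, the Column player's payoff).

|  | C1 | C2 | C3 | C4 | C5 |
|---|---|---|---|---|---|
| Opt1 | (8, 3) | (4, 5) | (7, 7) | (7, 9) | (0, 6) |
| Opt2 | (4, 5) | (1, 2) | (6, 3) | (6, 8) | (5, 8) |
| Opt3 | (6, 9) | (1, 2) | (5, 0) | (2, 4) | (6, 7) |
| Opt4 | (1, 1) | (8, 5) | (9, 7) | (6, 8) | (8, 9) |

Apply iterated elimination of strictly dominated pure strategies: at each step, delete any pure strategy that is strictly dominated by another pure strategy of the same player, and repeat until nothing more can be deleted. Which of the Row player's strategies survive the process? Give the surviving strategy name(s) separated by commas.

The Column player's strategy C2 is strictly dominated by C4 (Opt1: 9>5, Opt2: 8>2, Opt3: 4>2, Opt4: 8>5) and is removed.
The Column player's strategy C3 is strictly dominated by C4 (Opt1: 9>7, Opt2: 8>3, Opt3: 4>0, Opt4: 8>7) and is removed.
Among the remaining strategies, none is strictly dominated by another pure strategy of the same player, so the elimination stops.
Surviving strategies — the Row player: {Opt1, Opt2, Opt3, Opt4}; the Column player: {C1, C4, C5}.

Opt1, Opt2, Opt3, Opt4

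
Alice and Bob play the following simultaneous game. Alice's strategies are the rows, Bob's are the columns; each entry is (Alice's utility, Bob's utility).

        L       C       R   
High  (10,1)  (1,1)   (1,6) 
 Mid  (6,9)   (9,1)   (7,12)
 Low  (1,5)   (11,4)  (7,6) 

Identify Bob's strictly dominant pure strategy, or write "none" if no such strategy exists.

R vs L: High: 6>1, Mid: 12>9, Low: 6>5.
R vs C: High: 6>1, Mid: 12>1, Low: 6>4.
R strictly beats every other strategy against every opponent action, so it is strictly dominant.

R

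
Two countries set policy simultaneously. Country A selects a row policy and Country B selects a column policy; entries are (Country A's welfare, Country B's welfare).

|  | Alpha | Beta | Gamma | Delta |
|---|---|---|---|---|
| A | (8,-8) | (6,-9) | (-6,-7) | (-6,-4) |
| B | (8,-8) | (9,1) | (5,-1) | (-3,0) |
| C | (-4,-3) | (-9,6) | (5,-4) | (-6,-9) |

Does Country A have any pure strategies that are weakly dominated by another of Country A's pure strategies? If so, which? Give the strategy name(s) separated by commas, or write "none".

A is weakly dominated by B (Alpha: 8=8, Beta: 9>6, Gamma: 5>-6, Delta: -3>-6).
Nothing dominates B: A at Beta (9>6); C at Alpha (8>-4).
B weakly dominates C — Alpha: 8>-4, Beta: 9>-9, Gamma: 5=5, Delta: -3>-6.

A, C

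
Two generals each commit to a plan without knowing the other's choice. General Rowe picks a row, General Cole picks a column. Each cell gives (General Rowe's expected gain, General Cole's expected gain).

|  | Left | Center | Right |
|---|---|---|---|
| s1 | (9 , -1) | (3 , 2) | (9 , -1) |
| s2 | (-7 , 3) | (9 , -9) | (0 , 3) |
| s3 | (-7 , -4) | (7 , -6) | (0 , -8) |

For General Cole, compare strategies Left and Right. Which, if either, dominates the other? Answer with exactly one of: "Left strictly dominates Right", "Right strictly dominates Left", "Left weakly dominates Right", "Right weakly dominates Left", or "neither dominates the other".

Left's payoffs vs Right's, by General Rowe's action — s1: -1=-1, s2: 3=3, s3: -4>-8.
Left is at least as good everywhere and strictly better somewhere (tied only at s1, s2), so Left weakly but not strictly dominates Right.

Left weakly dominates Right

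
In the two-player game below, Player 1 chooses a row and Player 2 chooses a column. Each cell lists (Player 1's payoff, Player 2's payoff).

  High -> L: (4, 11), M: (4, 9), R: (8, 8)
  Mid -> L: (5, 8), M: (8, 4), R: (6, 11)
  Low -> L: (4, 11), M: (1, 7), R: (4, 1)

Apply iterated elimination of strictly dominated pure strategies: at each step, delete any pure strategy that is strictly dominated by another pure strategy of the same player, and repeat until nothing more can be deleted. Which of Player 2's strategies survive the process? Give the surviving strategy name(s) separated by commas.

Player 1's strategy Low is strictly dominated by Mid (L: 5>4, M: 8>1, R: 6>4) and is removed.
For Player 2, L strictly dominates M on the remaining rows (High: 11>9, Mid: 8>4); eliminate M.
Among the remaining strategies, none is strictly dominated by another pure strategy of the same player, so the elimination stops.
Surviving strategies — Player 1: {High, Mid}; Player 2: {L, R}.

L, R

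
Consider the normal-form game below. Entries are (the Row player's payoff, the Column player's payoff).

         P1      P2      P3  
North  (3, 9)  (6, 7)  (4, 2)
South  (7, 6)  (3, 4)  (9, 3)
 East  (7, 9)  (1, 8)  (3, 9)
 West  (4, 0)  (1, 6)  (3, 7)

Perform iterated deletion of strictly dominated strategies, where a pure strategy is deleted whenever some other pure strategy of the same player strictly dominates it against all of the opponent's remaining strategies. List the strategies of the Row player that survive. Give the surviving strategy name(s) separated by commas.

For the Row player, South strictly dominates West on the remaining columns (P1: 7>4, P2: 3>1, P3: 9>3); eliminate West.
Column P2 is eliminated: P1 beats it against every remaining row (North: 9>7, South: 6>4, East: 9>8).
Row North is eliminated: South beats it against every remaining column (P1: 7>3, P3: 9>4).
Among the remaining strategies, none is strictly dominated by another pure strategy of the same player, so the elimination stops.
Surviving strategies — the Row player: {South, East}; the Column player: {P1, P3}.

South, East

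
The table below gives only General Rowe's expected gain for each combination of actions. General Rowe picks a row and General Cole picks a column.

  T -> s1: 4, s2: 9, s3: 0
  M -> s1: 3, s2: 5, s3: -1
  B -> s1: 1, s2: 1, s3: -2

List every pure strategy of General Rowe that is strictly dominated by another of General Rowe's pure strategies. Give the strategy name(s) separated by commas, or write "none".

M, B

T: no other strategy beats it everywhere (M at s1 (4>3); B at s1 (4>1)).
M is strictly dominated by T (s1: 4>3, s2: 9>5, s3: 0>-1).
T strictly dominates B — s1: 4>1, s2: 9>1, s3: 0>-2.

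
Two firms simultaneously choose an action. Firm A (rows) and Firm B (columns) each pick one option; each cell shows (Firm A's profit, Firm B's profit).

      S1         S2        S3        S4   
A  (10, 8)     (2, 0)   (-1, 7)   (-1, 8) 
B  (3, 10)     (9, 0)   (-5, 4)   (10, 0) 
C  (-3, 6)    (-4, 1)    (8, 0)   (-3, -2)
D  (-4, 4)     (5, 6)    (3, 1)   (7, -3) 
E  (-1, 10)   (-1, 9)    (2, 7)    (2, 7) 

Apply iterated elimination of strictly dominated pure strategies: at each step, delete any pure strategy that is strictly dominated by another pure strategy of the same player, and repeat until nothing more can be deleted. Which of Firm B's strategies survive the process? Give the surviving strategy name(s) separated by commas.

S1, S4

Firm B's strategy S3 is strictly dominated by S1 (A: 8>7, B: 10>4, C: 6>0, D: 4>1, E: 10>7) and is removed.
Firm A's strategy C is strictly dominated by A (S1: 10>-3, S2: 2>-4, S4: -1>-3) and is removed.
For Firm A, B strictly dominates D on the remaining columns (S1: 3>-4, S2: 9>5, S4: 10>7); eliminate D.
Row E is eliminated: B beats it against every remaining column (S1: 3>-1, S2: 9>-1, S4: 10>2).
Firm B's strategy S2 is strictly dominated by S1 (A: 8>0, B: 10>0) and is removed.
Among the remaining strategies, none is strictly dominated by another pure strategy of the same player, so the elimination stops.
Surviving strategies — Firm A: {A, B}; Firm B: {S1, S4}.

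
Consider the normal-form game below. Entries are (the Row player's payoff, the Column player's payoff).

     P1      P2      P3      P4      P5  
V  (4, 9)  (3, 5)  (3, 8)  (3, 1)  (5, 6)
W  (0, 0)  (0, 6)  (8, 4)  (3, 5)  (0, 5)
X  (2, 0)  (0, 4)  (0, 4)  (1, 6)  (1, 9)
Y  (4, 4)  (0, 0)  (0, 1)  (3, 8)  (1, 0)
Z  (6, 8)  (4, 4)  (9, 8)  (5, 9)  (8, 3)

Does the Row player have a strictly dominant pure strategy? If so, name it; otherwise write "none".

Z vs V: P1: 6>4, P2: 4>3, P3: 9>3, P4: 5>3, P5: 8>5.
Z vs W: P1: 6>0, P2: 4>0, P3: 9>8, P4: 5>3, P5: 8>0.
Z vs X: P1: 6>2, P2: 4>0, P3: 9>0, P4: 5>1, P5: 8>1.
Z vs Y: P1: 6>4, P2: 4>0, P3: 9>0, P4: 5>3, P5: 8>1.
Z strictly beats every other strategy against every opponent action, so it is strictly dominant.

Z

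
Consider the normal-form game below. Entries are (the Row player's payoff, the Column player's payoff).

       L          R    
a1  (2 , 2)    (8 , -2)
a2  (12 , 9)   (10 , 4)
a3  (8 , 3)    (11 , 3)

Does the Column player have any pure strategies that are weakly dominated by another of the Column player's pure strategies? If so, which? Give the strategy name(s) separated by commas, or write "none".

R

L is not dominated — it holds its own against R at a1 (2>-2).
L weakly dominates R — a1: 2>-2, a2: 9>4, a3: 3=3.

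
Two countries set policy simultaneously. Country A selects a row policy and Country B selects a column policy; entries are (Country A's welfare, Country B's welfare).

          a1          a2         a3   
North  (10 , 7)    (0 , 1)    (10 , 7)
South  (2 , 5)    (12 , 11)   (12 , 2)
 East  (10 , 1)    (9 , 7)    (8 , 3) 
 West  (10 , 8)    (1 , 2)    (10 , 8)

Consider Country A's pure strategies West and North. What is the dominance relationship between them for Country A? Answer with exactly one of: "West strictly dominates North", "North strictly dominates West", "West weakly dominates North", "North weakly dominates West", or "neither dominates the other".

Compare West to North across each choice by Country B: a1: 10=10, a2: 1>0, a3: 10=10.
West is at least as good everywhere and strictly better somewhere (tied only at a1, a3), so West weakly but not strictly dominates North.

West weakly dominates North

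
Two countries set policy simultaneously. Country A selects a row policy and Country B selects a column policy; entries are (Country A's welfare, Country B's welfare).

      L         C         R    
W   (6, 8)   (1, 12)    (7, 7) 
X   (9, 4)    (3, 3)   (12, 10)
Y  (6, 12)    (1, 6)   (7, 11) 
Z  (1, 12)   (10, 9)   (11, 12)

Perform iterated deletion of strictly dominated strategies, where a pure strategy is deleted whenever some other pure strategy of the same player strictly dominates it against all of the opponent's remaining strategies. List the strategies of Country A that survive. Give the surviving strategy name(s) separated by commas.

Country A's strategy W is strictly dominated by X (L: 9>6, C: 3>1, R: 12>7) and is removed.
Country A's strategy Y is strictly dominated by X (L: 9>6, C: 3>1, R: 12>7) and is removed.
For Country B, L strictly dominates C on the remaining rows (X: 4>3, Z: 12>9); eliminate C.
For Country A, X strictly dominates Z on the remaining columns (L: 9>1, R: 12>11); eliminate Z.
Country B's strategy L is strictly dominated by R (X: 10>4) and is removed.
Among the remaining strategies, none is strictly dominated by another pure strategy of the same player, so the elimination stops.
Surviving strategies — Country A: {X}; Country B: {R}.

X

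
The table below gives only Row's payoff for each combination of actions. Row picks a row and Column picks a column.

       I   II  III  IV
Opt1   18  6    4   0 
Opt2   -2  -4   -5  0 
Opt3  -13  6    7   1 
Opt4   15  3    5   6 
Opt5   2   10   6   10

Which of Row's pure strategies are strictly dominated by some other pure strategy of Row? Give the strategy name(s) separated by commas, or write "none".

Opt1 is not dominated — it holds its own against Opt2 at I (18>-2); Opt3 at I (18>-13); Opt4 at I (18>15); Opt5 at I (18>2).
Opt2 is strictly dominated by Opt4 (I: 15>-2, II: 3>-4, III: 5>-5, IV: 6>0).
Opt3 is not dominated — it holds its own against Opt1 at II (6=6); Opt2 at II (6>-4); Opt4 at II (6>3); Opt5 at III (7>6).
Opt4 is not dominated — it holds its own against Opt1 at III (5>4); Opt2 at I (15>-2); Opt3 at I (15>-13); Opt5 at I (15>2).
Nothing dominates Opt5: Opt1 at II (10>6); Opt2 at I (2>-2); Opt3 at I (2>-13); Opt4 at II (10>3).

Opt2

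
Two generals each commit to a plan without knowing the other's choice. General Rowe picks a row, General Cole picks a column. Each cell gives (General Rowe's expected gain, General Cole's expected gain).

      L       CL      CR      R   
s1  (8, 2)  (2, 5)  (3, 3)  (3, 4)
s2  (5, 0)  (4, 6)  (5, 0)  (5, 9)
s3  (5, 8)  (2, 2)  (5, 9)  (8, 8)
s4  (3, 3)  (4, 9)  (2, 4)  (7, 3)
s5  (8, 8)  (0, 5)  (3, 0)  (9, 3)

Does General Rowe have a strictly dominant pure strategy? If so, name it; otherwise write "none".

none

s1 fails to dominate s2 at CL (2<4).
s2 fails to dominate s1 at L (5<8).
s3 fails to dominate s1 at L (5<8).
s4 fails to dominate s1 at L (3<8).
s5 fails to dominate s1 at L (8=8).
No single strategy dominates all the others.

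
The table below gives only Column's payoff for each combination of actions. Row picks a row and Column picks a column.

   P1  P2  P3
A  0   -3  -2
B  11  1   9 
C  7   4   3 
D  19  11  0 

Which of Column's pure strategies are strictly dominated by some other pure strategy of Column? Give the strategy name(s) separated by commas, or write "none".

P1 is not dominated — it holds its own against P2 at A (0>-3); P3 at A (0>-2).
P2: dominated, since P1 does at least as well everywhere (A: 0>-3, B: 11>1, C: 7>4, D: 19>11).
P3 is strictly dominated by P1 (A: 0>-2, B: 11>9, C: 7>3, D: 19>0).

P2, P3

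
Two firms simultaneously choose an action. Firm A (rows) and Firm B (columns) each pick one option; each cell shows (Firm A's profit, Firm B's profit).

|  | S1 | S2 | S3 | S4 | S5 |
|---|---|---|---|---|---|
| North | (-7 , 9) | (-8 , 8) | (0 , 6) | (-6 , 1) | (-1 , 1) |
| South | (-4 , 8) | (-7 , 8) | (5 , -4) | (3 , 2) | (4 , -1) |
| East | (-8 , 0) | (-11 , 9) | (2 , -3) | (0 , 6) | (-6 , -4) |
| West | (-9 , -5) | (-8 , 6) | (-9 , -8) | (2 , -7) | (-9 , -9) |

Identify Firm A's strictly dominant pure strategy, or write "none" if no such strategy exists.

South

South vs North: S1: -4>-7, S2: -7>-8, S3: 5>0, S4: 3>-6, S5: 4>-1.
South vs East: S1: -4>-8, S2: -7>-11, S3: 5>2, S4: 3>0, S5: 4>-6.
South vs West: S1: -4>-9, S2: -7>-8, S3: 5>-9, S4: 3>2, S5: 4>-9.
South strictly beats every other strategy against every opponent action, so it is strictly dominant.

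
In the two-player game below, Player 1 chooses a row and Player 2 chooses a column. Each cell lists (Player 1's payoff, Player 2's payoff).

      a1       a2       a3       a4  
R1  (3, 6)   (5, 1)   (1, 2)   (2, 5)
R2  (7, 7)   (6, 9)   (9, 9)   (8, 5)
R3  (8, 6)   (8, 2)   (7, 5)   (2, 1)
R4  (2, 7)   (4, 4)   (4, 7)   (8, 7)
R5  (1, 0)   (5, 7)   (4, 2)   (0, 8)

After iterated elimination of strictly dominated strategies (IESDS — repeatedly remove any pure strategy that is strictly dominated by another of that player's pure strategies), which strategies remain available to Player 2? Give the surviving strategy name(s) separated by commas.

a1, a2, a3, a4

For Player 1, R2 strictly dominates R1 on the remaining columns (a1: 7>3, a2: 6>5, a3: 9>1, a4: 8>2); eliminate R1.
Row R5 is eliminated: R2 beats it against every remaining column (a1: 7>1, a2: 6>5, a3: 9>4, a4: 8>0).
Among the remaining strategies, none is strictly dominated by another pure strategy of the same player, so the elimination stops.
Surviving strategies — Player 1: {R2, R3, R4}; Player 2: {a1, a2, a3, a4}.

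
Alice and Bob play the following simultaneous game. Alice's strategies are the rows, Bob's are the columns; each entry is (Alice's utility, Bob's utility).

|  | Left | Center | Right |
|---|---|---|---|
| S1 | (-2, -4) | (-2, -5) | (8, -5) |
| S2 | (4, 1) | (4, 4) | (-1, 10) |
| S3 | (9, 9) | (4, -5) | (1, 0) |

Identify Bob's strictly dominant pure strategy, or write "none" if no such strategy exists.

Left fails to dominate Center at S2 (1<4).
Center fails to dominate Left at S1 (-5<-4).
Right fails to dominate Left at S1 (-5<-4).
No single strategy dominates all the others.

none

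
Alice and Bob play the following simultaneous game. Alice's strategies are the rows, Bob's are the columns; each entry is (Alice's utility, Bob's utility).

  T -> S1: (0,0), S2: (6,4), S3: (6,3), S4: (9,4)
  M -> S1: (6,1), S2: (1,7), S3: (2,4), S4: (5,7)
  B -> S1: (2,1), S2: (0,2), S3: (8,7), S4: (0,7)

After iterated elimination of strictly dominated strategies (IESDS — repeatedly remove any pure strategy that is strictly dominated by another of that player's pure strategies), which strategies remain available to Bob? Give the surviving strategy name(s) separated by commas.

For Bob, S2 strictly dominates S1 on the remaining rows (T: 4>0, M: 7>1, B: 2>1); eliminate S1.
Row M is eliminated: T beats it against every remaining column (S2: 6>1, S3: 6>2, S4: 9>5).
Among the remaining strategies, none is strictly dominated by another pure strategy of the same player, so the elimination stops.
Surviving strategies — Alice: {T, B}; Bob: {S2, S3, S4}.

S2, S3, S4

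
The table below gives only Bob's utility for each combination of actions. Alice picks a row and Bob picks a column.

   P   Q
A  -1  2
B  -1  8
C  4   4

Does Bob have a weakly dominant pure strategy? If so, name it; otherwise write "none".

Q

Q vs P: A: 2>-1, B: 8>-1, C: 4=4.
Q is at least as good as every other strategy against every opponent action, so it is weakly dominant.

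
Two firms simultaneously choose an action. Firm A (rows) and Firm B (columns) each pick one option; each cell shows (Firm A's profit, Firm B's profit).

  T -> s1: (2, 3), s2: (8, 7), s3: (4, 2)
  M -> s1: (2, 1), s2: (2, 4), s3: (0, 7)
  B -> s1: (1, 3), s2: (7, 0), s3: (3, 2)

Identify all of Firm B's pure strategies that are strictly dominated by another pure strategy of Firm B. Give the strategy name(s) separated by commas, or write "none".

s1 is not dominated — it holds its own against s2 at B (3>0); s3 at T (3>2).
s2: no other strategy beats it everywhere (s1 at T (7>3); s3 at T (7>2)).
s3 is not dominated — it holds its own against s1 at M (7>1); s2 at M (7>4).

none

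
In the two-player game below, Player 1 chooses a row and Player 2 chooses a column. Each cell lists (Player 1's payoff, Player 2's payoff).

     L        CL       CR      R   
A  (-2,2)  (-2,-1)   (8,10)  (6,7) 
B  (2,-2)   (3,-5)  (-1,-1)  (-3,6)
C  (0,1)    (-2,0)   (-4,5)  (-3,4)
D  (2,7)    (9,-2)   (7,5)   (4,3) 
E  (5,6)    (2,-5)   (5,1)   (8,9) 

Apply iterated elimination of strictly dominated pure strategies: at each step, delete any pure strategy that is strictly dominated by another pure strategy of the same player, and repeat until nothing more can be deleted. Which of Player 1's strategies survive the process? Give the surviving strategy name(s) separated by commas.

For Player 1, D strictly dominates C on the remaining columns (L: 2>0, CL: 9>-2, CR: 7>-4, R: 4>-3); eliminate C.
Player 2's strategy CL is strictly dominated by L (A: 2>-1, B: -2>-5, D: 7>-2, E: 6>-5) and is removed.
For Player 1, E strictly dominates B on the remaining columns (L: 5>2, CR: 5>-1, R: 8>-3); eliminate B.
Among the remaining strategies, none is strictly dominated by another pure strategy of the same player, so the elimination stops.
Surviving strategies — Player 1: {A, D, E}; Player 2: {L, CR, R}.

A, D, E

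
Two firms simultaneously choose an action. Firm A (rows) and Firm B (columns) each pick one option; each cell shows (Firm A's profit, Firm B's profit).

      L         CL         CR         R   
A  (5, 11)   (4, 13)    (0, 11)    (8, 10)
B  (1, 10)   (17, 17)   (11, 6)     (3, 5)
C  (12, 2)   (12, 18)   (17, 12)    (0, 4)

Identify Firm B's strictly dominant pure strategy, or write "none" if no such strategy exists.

CL vs L: A: 13>11, B: 17>10, C: 18>2.
CL vs CR: A: 13>11, B: 17>6, C: 18>12.
CL vs R: A: 13>10, B: 17>5, C: 18>4.
CL strictly beats every other strategy against every opponent action, so it is strictly dominant.

CL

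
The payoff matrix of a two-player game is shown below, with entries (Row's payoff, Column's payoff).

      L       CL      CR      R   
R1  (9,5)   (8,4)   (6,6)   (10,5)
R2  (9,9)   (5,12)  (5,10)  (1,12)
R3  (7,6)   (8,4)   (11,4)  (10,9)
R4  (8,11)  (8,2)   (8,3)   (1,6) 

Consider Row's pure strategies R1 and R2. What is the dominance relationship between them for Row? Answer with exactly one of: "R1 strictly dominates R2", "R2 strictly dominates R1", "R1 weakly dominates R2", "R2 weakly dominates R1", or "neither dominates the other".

Compare R1 to R2 across every action of Column: L: 9=9, CL: 8>5, CR: 6>5, R: 10>1.
R1 is at least as good everywhere and strictly better somewhere (tied only at L), so R1 weakly but not strictly dominates R2.

R1 weakly dominates R2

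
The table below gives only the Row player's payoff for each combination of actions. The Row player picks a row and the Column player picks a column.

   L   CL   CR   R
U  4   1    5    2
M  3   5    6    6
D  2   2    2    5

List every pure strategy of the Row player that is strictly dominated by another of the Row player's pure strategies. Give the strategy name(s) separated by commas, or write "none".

D

U: no other strategy beats it everywhere (M at L (4>3); D at L (4>2)).
Nothing dominates M: U at CL (5>1); D at L (3>2).
D is strictly dominated by M (L: 3>2, CL: 5>2, CR: 6>2, R: 6>5).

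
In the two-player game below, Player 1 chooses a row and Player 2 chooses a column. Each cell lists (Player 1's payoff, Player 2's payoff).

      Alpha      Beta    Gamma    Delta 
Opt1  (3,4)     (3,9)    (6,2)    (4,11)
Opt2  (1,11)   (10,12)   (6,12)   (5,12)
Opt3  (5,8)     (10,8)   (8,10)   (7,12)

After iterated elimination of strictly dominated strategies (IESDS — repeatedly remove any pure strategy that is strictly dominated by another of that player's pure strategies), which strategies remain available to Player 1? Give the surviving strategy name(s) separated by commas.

Row Opt1 is eliminated: Opt3 beats it against every remaining column (Alpha: 5>3, Beta: 10>3, Gamma: 8>6, Delta: 7>4).
Player 2's strategy Alpha is strictly dominated by Gamma (Opt2: 12>11, Opt3: 10>8) and is removed.
Among the remaining strategies, none is strictly dominated by another pure strategy of the same player, so the elimination stops.
Surviving strategies — Player 1: {Opt2, Opt3}; Player 2: {Beta, Gamma, Delta}.

Opt2, Opt3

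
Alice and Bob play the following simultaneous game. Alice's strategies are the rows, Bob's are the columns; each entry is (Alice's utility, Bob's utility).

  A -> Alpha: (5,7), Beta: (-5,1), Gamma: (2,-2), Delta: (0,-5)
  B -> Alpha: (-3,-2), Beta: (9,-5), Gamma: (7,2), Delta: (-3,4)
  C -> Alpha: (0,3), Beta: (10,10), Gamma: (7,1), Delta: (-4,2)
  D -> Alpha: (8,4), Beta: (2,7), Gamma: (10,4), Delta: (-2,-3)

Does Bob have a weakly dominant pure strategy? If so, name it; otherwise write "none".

none

Alpha fails to dominate Beta at C (3<10).
Beta fails to dominate Alpha at A (1<7).
Gamma fails to dominate Alpha at A (-2<7).
Delta fails to dominate Alpha at A (-5<7).
No single strategy dominates all the others.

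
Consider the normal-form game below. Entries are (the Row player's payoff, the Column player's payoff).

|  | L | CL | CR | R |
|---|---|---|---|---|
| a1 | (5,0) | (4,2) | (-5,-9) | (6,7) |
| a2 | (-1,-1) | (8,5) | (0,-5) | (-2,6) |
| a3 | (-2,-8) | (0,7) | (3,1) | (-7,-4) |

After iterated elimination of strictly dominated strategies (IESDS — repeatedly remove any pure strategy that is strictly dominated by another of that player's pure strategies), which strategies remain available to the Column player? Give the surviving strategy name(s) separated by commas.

R

For the Column player, CL strictly dominates L on the remaining rows (a1: 2>0, a2: 5>-1, a3: 7>-8); eliminate L.
For the Column player, CL strictly dominates CR on the remaining rows (a1: 2>-9, a2: 5>-5, a3: 7>1); eliminate CR.
For the Row player, a1 strictly dominates a3 on the remaining columns (CL: 4>0, R: 6>-7); eliminate a3.
The Column player's strategy CL is strictly dominated by R (a1: 7>2, a2: 6>5) and is removed.
For the Row player, a1 strictly dominates a2 on the remaining columns (R: 6>-2); eliminate a2.
Among the remaining strategies, none is strictly dominated by another pure strategy of the same player, so the elimination stops.
Surviving strategies — the Row player: {a1}; the Column player: {R}.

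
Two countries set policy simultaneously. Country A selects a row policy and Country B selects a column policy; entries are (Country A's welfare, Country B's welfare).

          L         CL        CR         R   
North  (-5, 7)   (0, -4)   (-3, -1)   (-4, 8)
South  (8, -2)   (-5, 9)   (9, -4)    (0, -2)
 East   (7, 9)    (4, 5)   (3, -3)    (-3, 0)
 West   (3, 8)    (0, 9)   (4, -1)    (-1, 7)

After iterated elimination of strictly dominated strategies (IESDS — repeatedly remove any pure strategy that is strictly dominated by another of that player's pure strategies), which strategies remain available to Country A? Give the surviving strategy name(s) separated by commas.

South, East

Country A's strategy North is strictly dominated by East (L: 7>-5, CL: 4>0, CR: 3>-3, R: -3>-4) and is removed.
Column CR is eliminated: L beats it against every remaining row (South: -2>-4, East: 9>-3, West: 8>-1).
Country B's strategy R is strictly dominated by CL (South: 9>-2, East: 5>0, West: 9>7) and is removed.
Row West is eliminated: East beats it against every remaining column (L: 7>3, CL: 4>0).
Among the remaining strategies, none is strictly dominated by another pure strategy of the same player, so the elimination stops.
Surviving strategies — Country A: {South, East}; Country B: {L, CL}.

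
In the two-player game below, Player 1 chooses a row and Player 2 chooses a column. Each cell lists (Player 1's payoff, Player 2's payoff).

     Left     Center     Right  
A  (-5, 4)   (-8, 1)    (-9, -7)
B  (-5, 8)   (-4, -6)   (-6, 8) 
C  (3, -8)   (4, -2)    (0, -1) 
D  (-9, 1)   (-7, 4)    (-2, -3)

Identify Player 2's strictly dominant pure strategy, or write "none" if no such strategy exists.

Left fails to dominate Center at C (-8<-2).
Center fails to dominate Left at A (1<4).
Right fails to dominate Left at A (-7<4).
No single strategy dominates all the others.

none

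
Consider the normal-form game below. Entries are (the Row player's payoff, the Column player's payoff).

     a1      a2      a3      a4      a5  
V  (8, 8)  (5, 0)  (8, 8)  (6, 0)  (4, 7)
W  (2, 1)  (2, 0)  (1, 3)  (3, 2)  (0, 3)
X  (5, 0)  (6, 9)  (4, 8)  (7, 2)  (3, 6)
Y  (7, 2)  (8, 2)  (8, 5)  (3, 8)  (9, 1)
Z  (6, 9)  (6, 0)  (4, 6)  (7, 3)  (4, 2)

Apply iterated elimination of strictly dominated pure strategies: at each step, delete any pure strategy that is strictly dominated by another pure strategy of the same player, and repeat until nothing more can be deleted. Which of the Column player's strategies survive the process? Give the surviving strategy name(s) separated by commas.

Row W is eliminated: V beats it against every remaining column (a1: 8>2, a2: 5>2, a3: 8>1, a4: 6>3, a5: 4>0).
For the Column player, a3 strictly dominates a5 on the remaining rows (V: 8>7, X: 8>6, Y: 5>1, Z: 6>2); eliminate a5.
Among the remaining strategies, none is strictly dominated by another pure strategy of the same player, so the elimination stops.
Surviving strategies — the Row player: {V, X, Y, Z}; the Column player: {a1, a2, a3, a4}.

a1, a2, a3, a4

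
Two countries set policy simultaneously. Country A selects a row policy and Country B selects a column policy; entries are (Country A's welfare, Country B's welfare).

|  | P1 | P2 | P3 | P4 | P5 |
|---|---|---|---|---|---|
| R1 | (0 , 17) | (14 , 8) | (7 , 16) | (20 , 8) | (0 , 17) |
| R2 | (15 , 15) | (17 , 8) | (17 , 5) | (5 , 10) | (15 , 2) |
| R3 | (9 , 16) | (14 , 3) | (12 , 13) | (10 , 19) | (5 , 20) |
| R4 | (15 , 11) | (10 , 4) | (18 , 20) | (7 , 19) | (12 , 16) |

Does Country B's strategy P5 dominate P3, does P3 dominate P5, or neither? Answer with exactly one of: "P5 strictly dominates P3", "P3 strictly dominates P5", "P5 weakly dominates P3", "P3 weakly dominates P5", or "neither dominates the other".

Compare P5 to P3 across each opponent action: R1: 17>16, R2: 2<5, R3: 20>13, R4: 16<20.
P5 does better at R1, R3 but worse at R2, R4; neither strategy dominates the other.

neither dominates the other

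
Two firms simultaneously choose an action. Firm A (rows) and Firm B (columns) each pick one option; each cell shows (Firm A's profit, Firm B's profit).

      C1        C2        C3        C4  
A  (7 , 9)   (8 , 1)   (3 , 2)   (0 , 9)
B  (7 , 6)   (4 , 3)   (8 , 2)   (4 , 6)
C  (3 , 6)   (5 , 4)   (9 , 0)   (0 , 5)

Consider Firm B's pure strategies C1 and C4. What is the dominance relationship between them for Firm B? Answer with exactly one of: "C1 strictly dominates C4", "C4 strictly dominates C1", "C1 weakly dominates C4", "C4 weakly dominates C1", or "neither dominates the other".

C1 weakly dominates C4

Compare C1 to C4 across every action of Firm A: A: 9=9, B: 6=6, C: 6>5.
C1 is at least as good everywhere and strictly better somewhere (tied only at A, B), so C1 weakly but not strictly dominates C4.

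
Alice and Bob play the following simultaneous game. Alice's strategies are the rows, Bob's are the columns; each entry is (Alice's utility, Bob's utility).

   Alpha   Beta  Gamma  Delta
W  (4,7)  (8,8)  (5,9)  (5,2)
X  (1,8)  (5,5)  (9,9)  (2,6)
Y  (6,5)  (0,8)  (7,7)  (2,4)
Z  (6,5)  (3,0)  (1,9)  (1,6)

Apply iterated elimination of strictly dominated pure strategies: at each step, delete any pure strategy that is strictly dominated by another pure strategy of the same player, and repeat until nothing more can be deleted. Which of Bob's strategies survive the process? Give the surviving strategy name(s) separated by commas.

Gamma

For Bob, Gamma strictly dominates Alpha on the remaining rows (W: 9>7, X: 9>8, Y: 7>5, Z: 9>5); eliminate Alpha.
For Alice, W strictly dominates Z on the remaining columns (Beta: 8>3, Gamma: 5>1, Delta: 5>1); eliminate Z.
For Bob, Gamma strictly dominates Delta on the remaining rows (W: 9>2, X: 9>6, Y: 7>4); eliminate Delta.
Alice's strategy Y is strictly dominated by X (Beta: 5>0, Gamma: 9>7) and is removed.
Column Beta is eliminated: Gamma beats it against every remaining row (W: 9>8, X: 9>5).
Row W is eliminated: X beats it against every remaining column (Gamma: 9>5).
Among the remaining strategies, none is strictly dominated by another pure strategy of the same player, so the elimination stops.
Surviving strategies — Alice: {X}; Bob: {Gamma}.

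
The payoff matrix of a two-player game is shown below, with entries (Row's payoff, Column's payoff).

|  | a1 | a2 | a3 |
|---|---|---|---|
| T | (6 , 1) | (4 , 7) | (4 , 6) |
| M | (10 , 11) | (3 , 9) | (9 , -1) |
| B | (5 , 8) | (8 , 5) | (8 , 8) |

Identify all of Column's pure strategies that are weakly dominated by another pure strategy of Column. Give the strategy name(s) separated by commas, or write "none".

none

Nothing dominates a1: a2 at M (11>9); a3 at M (11>-1).
a2: no other strategy beats it everywhere (a1 at T (7>1); a3 at T (7>6)).
a3: no other strategy beats it everywhere (a1 at T (6>1); a2 at B (8>5)).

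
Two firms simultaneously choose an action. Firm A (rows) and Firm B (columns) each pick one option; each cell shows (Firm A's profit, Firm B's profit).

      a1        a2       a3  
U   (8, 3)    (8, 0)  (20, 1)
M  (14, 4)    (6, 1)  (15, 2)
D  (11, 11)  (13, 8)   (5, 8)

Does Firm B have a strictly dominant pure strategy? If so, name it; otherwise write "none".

a1

a1 vs a2: U: 3>0, M: 4>1, D: 11>8.
a1 vs a3: U: 3>1, M: 4>2, D: 11>8.
a1 strictly beats every other strategy against every opponent action, so it is strictly dominant.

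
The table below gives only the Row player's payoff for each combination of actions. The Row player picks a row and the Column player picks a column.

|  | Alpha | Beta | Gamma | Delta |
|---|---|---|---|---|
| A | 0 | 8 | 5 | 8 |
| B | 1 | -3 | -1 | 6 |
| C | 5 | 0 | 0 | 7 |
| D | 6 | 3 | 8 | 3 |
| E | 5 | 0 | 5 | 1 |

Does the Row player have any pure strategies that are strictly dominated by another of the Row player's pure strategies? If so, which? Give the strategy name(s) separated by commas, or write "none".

Nothing dominates A: B at Beta (8>-3); C at Beta (8>0); D at Beta (8>3); E at Beta (8>0).
B is strictly dominated by C (Alpha: 5>1, Beta: 0>-3, Gamma: 0>-1, Delta: 7>6).
C: no other strategy beats it everywhere (A at Alpha (5>0); B at Alpha (5>1); D at Delta (7>3); E at Alpha (5=5)).
D is not dominated — it holds its own against A at Alpha (6>0); B at Alpha (6>1); C at Alpha (6>5); E at Alpha (6>5).
E: dominated, since D does at least as well everywhere (Alpha: 6>5, Beta: 3>0, Gamma: 8>5, Delta: 3>1).

B, E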